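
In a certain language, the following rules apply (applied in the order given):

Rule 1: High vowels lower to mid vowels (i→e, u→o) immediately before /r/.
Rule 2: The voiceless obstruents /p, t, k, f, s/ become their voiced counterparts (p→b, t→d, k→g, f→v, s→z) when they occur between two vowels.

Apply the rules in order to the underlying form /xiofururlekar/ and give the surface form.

xiovororlegar

Rule 1 (pre-rhotic lowering): /u/ is a high vowel immediately before /r/, so it lowers to [o]. /u/ is a high vowel immediately before /r/, so it lowers to [o]. /xiofururlekar/ → xiofororlekar.
Rule 2 (intervocalic voicing): /f/ is a voiceless obstruent between vowels /o/ and /o/, so it voices to [v]. /k/ is a voiceless obstruent between vowels /e/ and /a/, so it voices to [g]. /xiofororlekar/ → xiovororlegar.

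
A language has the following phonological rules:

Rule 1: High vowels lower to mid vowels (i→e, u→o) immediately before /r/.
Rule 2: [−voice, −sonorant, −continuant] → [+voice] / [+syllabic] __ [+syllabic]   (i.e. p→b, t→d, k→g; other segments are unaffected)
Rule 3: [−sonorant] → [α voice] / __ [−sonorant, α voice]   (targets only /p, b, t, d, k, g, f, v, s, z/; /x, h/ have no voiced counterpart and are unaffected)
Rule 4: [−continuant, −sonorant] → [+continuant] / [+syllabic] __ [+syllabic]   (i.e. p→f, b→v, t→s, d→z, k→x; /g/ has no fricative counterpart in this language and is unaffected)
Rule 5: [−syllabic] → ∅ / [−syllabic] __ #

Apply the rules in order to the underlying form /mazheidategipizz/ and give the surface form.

masheizazegiviz

Rule 1 (pre-rhotic lowering): no segment meets the environment; /mazheidategipizz/ is unchanged.
Rule 2 (intervocalic voicing): /t/ is a voiceless stop between vowels /a/ and /e/, so it voices to [d]. /p/ is a voiceless stop between vowels /i/ and /i/, so it voices to [b]. /mazheidategipizz/ → mazheidadegibizz.
Rule 3 (regressive voicing assimilation): /z/ precedes the voiceless obstruent /h/, so it devoices to [s] by assimilation. /mazheidadegibizz/ → masheidadegibizz.
Rule 4 (intervocalic spirantization): /d/ is a stop between vowels /i/ and /a/, so it spirantizes to the fricative [z]. /d/ is a stop between vowels /a/ and /e/, so it spirantizes to the fricative [z]. /b/ is a stop between vowels /i/ and /i/, so it spirantizes to the fricative [v]. /masheidadegibizz/ → masheizazegivizz.
Rule 5 (final cluster simplification): /z/ is the second consonant of a word-final cluster /zz/, so it deletes. /masheizazegivizz/ → masheizazegiviz.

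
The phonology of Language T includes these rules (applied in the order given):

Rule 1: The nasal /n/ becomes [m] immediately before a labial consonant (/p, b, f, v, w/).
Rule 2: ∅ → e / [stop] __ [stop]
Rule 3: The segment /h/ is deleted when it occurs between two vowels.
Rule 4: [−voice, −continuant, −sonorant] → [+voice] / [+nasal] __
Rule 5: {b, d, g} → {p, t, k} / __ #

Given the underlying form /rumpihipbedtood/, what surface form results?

Rule 1 (nasal place assimilation): no segment meets the environment; /rumpihipbedtood/ is unchanged.
Rule 2 (stop-cluster e-epenthesis): /p/ and /b/ form a stop–stop cluster, so [e] is inserted between them. /d/ and /t/ form a stop–stop cluster, so [e] is inserted between them. /rumpihipbedtood/ → rumpihipebedetood.
Rule 3 (intervocalic h-deletion): /h/ occurs between vowels /i/ and /i/, so it deletes. /rumpihipebedetood/ → rumpiipebedetood.
Rule 4 (post-nasal voicing): /p/ is a voiceless stop immediately after the nasal /m/, so it voices to [b]. /rumpiipebedetood/ → rumbiipebedetood.
Rule 5 (final devoicing): /d/ is a voiced stop in word-final position, so it devoices to [t]. /rumbiipebedetood/ → rumbiipebedetoot.

rumbiipebedetoot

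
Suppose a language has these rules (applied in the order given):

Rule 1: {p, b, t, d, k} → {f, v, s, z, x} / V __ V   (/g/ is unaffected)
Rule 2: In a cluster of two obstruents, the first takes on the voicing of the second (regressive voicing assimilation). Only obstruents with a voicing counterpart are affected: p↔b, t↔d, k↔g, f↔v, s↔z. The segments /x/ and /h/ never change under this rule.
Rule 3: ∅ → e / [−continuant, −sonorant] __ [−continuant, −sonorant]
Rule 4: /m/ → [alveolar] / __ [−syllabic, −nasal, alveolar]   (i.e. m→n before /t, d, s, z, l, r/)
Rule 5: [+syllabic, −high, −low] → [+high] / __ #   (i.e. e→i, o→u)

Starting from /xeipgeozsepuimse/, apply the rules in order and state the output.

xeibegeossefuinsi

Rule 1 (intervocalic spirantization): /p/ is a stop between vowels /e/ and /u/, so it spirantizes to the fricative [f]. /xeipgeozsepuimse/ → xeipgeozsefuimse.
Rule 2 (regressive voicing assimilation): /p/ precedes the voiced obstruent /g/, so it voices to [b] by assimilation. /z/ precedes the voiceless obstruent /s/, so it devoices to [s] by assimilation. /xeipgeozsefuimse/ → xeibgeossefuimse.
Rule 3 (stop-cluster e-epenthesis): /b/ and /g/ form a stop–stop cluster, so [e] is inserted between them. /xeibgeossefuimse/ → xeibegeossefuimse.
Rule 4 (nasal place assimilation): /m/ precedes the alveolar consonant /s/, so it assimilates in place to [n]. /xeibegeossefuimse/ → xeibegeossefuinse.
Rule 5 (final vowel raising): /e/ is a mid vowel in word-final position, so it raises to [i]. /xeibegeossefuinse/ → xeibegeossefuinsi.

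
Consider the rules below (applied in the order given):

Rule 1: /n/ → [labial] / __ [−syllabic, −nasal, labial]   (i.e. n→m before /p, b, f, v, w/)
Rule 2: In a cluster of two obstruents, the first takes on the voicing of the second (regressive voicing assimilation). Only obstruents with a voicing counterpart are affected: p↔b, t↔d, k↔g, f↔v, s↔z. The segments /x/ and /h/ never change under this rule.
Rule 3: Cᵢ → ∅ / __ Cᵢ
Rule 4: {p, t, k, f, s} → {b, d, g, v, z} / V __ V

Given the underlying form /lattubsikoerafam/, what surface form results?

ladupsigoeravam

Rule 1 (nasal place assimilation): no segment meets the environment; /lattubsikoerafam/ is unchanged.
Rule 2 (regressive voicing assimilation): /b/ precedes the voiceless obstruent /s/, so it devoices to [p] by assimilation. /lattubsikoerafam/ → lattupsikoerafam.
Rule 3 (degemination): /tt/ is a geminate; the first /t/ deletes. /lattupsikoerafam/ → latupsikoerafam.
Rule 4 (intervocalic voicing): /t/ is a voiceless obstruent between vowels /a/ and /u/, so it voices to [d]. /k/ is a voiceless obstruent between vowels /i/ and /o/, so it voices to [g]. /f/ is a voiceless obstruent between vowels /a/ and /a/, so it voices to [v]. /latupsikoerafam/ → ladupsigoeravam.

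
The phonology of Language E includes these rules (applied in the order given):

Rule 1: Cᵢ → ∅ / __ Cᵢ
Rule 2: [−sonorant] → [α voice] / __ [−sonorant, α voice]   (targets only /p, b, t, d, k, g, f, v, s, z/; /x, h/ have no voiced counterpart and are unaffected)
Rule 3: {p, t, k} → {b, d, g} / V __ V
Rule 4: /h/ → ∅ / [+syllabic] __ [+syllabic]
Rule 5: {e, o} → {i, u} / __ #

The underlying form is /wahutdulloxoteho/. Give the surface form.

Rule 1 (degemination): /ll/ is a geminate; the first /l/ deletes. /wahutdulloxoteho/ → wahutduloxoteho.
Rule 2 (regressive voicing assimilation): /t/ precedes the voiced obstruent /d/, so it voices to [d] by assimilation. /wahutduloxoteho/ → wahudduloxoteho.
Rule 3 (intervocalic voicing): /t/ is a voiceless stop between vowels /o/ and /e/, so it voices to [d]. /wahudduloxoteho/ → wahudduloxodeho.
Rule 4 (intervocalic h-deletion): /h/ occurs between vowels /a/ and /u/, so it deletes. /h/ occurs between vowels /e/ and /o/, so it deletes. /wahudduloxodeho/ → waudduloxodeo.
Rule 5 (final vowel raising): /o/ is a mid vowel in word-final position, so it raises to [u]. /waudduloxodeo/ → waudduloxodeu.

waudduloxodeu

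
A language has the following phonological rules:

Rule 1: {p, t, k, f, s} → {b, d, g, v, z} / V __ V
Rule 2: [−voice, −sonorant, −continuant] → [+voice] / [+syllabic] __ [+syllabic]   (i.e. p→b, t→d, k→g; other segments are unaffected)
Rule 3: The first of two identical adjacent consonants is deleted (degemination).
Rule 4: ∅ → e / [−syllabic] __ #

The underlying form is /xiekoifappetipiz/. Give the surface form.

xiegoivapedibize

Rule 1 (intervocalic voicing): /k/ is a voiceless obstruent between vowels /e/ and /o/, so it voices to [g]. /f/ is a voiceless obstruent between vowels /i/ and /a/, so it voices to [v]. /t/ is a voiceless obstruent between vowels /e/ and /i/, so it voices to [d]. /p/ is a voiceless obstruent between vowels /i/ and /i/, so it voices to [b]. /xiekoifappetipiz/ → xiegoivappedibiz.
Rule 2 (intervocalic voicing): no segment meets the environment; /xiegoivappedibiz/ is unchanged.
Rule 3 (degemination): /pp/ is a geminate; the first /p/ deletes. /xiegoivappedibiz/ → xiegoivapedibiz.
Rule 4 (final e-epenthesis): the form ends in the consonant /z/, so [e] is inserted word-finally. /xiegoivapedibiz/ → xiegoivapedibize.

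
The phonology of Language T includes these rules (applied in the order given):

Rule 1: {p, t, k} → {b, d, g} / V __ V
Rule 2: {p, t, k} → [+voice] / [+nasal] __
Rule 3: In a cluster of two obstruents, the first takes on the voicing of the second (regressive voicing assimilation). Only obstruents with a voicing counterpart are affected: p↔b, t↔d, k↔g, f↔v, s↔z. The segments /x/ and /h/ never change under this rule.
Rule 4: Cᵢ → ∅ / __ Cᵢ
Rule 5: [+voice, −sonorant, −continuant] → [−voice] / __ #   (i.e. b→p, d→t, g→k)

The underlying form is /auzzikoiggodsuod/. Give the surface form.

auzigoigotsuot

Rule 1 (intervocalic voicing): /k/ is a voiceless stop between vowels /i/ and /o/, so it voices to [g]. /auzzikoiggodsuod/ → auzzigoiggodsuod.
Rule 2 (post-nasal voicing): no segment meets the environment; /auzzigoiggodsuod/ is unchanged.
Rule 3 (regressive voicing assimilation): /d/ precedes the voiceless obstruent /s/, so it devoices to [t] by assimilation. /auzzigoiggodsuod/ → auzzigoiggotsuod.
Rule 4 (degemination): /zz/ is a geminate; the first /z/ deletes. /gg/ is a geminate; the first /g/ deletes. /auzzigoiggotsuod/ → auzigoigotsuod.
Rule 5 (final devoicing): /d/ is a voiced stop in word-final position, so it devoices to [t]. /auzigoigotsuod/ → auzigoigotsuot.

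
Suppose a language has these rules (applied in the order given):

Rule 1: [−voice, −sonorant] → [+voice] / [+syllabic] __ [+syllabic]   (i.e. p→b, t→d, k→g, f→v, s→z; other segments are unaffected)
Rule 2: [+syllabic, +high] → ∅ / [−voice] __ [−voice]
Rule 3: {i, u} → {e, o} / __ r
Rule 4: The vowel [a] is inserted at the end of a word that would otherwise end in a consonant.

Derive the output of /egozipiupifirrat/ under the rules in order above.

egozibiubiverrata

Rule 1 (intervocalic voicing): /p/ is a voiceless obstruent between vowels /i/ and /i/, so it voices to [b]. /p/ is a voiceless obstruent between vowels /u/ and /i/, so it voices to [b]. /f/ is a voiceless obstruent between vowels /i/ and /i/, so it voices to [v]. /egozipiupifirrat/ → egozibiubivirrat.
Rule 2 (high vowel syncope): no segment meets the environment; /egozibiubivirrat/ is unchanged.
Rule 3 (pre-rhotic lowering): /i/ is a high vowel immediately before /r/, so it lowers to [e]. /egozibiubivirrat/ → egozibiubiverrat.
Rule 4 (final a-epenthesis): the form ends in the consonant /t/, so [a] is inserted word-finally. /egozibiubiverrat/ → egozibiubiverrata.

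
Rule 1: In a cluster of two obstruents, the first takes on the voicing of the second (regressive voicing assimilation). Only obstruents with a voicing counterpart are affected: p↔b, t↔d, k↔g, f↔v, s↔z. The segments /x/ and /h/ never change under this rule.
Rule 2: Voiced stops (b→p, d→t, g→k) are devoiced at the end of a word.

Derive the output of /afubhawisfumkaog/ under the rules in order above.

Rule 1 (regressive voicing assimilation): /b/ precedes the voiceless obstruent /h/, so it devoices to [p] by assimilation. /afubhawisfumkaog/ → afuphawisfumkaog.
Rule 2 (final devoicing): /g/ is a voiced stop in word-final position, so it devoices to [k]. /afuphawisfumkaog/ → afuphawisfumkaok.

afuphawisfumkaok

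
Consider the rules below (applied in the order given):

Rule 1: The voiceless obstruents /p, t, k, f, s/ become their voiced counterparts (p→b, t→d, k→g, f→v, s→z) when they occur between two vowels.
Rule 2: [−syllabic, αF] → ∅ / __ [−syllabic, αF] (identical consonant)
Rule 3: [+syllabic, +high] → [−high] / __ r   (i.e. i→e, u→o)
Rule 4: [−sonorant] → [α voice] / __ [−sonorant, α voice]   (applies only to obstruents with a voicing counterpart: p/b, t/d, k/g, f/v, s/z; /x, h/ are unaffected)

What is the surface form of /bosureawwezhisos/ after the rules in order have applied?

Rule 1 (intervocalic voicing): /s/ is a voiceless obstruent between vowels /o/ and /u/, so it voices to [z]. /s/ is a voiceless obstruent between vowels /i/ and /o/, so it voices to [z]. /bosureawwezhisos/ → bozureawwezhizos.
Rule 2 (degemination): /ww/ is a geminate; the first /w/ deletes. /bozureawwezhizos/ → bozureawezhizos.
Rule 3 (pre-rhotic lowering): /u/ is a high vowel immediately before /r/, so it lowers to [o]. /bozureawezhizos/ → bozoreawezhizos.
Rule 4 (regressive voicing assimilation): /z/ precedes the voiceless obstruent /h/, so it devoices to [s] by assimilation. /bozoreawezhizos/ → bozoreaweshizos.

bozoreaweshizos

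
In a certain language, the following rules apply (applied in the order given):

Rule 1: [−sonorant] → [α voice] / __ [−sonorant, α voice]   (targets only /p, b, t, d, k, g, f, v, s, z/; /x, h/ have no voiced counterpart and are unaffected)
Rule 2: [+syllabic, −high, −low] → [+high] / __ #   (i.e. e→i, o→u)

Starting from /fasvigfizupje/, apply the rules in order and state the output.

fazvikfizupji

Rule 1 (regressive voicing assimilation): /s/ precedes the voiced obstruent /v/, so it voices to [z] by assimilation. /g/ precedes the voiceless obstruent /f/, so it devoices to [k] by assimilation. /fasvigfizupje/ → fazvikfizupje.
Rule 2 (final vowel raising): /e/ is a mid vowel in word-final position, so it raises to [i]. /fazvikfizupje/ → fazvikfizupji.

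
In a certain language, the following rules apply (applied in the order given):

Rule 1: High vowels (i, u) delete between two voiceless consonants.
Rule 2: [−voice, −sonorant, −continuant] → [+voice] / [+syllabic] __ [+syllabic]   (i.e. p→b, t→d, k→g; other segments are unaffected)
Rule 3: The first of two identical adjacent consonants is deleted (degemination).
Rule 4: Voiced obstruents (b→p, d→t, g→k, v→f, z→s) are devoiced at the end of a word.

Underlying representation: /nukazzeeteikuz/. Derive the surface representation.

nugazeedeigus

Rule 1 (high vowel syncope): no segment meets the environment; /nukazzeeteikuz/ is unchanged.
Rule 2 (intervocalic voicing): /k/ is a voiceless stop between vowels /u/ and /a/, so it voices to [g]. /t/ is a voiceless stop between vowels /e/ and /e/, so it voices to [d]. /k/ is a voiceless stop between vowels /i/ and /u/, so it voices to [g]. /nukazzeeteikuz/ → nugazzeedeiguz.
Rule 3 (degemination): /zz/ is a geminate; the first /z/ deletes. /nugazzeedeiguz/ → nugazeedeiguz.
Rule 4 (final devoicing): /z/ is a voiced obstruent in word-final position, so it devoices to [s]. /nugazeedeiguz/ → nugazeedeigus.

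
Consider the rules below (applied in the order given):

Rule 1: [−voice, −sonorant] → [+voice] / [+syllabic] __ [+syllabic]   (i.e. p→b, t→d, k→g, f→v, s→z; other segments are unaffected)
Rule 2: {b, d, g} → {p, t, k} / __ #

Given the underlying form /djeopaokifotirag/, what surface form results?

djeobaogivodirak

Rule 1 (intervocalic voicing): /p/ is a voiceless obstruent between vowels /o/ and /a/, so it voices to [b]. /k/ is a voiceless obstruent between vowels /o/ and /i/, so it voices to [g]. /f/ is a voiceless obstruent between vowels /i/ and /o/, so it voices to [v]. /t/ is a voiceless obstruent between vowels /o/ and /i/, so it voices to [d]. /djeopaokifotirag/ → djeobaogivodirag.
Rule 2 (final devoicing): /g/ is a voiced stop in word-final position, so it devoices to [k]. /djeobaogivodirag/ → djeobaogivodirak.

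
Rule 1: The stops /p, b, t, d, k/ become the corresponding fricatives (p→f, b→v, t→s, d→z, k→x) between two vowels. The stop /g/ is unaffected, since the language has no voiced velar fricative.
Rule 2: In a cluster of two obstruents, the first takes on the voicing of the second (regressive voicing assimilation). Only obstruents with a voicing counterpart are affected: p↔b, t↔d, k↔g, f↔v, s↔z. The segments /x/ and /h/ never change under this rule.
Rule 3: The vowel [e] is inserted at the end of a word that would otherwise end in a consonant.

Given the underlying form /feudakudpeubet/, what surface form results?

Rule 1 (intervocalic spirantization): /d/ is a stop between vowels /u/ and /a/, so it spirantizes to the fricative [z]. /k/ is a stop between vowels /a/ and /u/, so it spirantizes to the fricative [x]. /b/ is a stop between vowels /u/ and /e/, so it spirantizes to the fricative [v]. /feudakudpeubet/ → feuzaxudpeuvet.
Rule 2 (regressive voicing assimilation): /d/ precedes the voiceless obstruent /p/, so it devoices to [t] by assimilation. /feuzaxudpeuvet/ → feuzaxutpeuvet.
Rule 3 (final e-epenthesis): the form ends in the consonant /t/, so [e] is inserted word-finally. /feuzaxutpeuvet/ → feuzaxutpeuvete.

feuzaxutpeuvete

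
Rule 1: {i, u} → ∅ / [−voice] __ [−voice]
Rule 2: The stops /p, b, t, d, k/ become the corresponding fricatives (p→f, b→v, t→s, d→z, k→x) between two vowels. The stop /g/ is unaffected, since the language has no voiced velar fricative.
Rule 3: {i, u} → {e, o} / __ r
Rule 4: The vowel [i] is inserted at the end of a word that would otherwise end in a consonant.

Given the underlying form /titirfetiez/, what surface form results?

tterfesiezi

Rule 1 (high vowel syncope): /i/ is a high vowel flanked by voiceless consonants /t/ and /t/, so it deletes. /titirfetiez/ → ttirfetiez.
Rule 2 (intervocalic spirantization): /t/ is a stop between vowels /e/ and /i/, so it spirantizes to the fricative [s]. /ttirfetiez/ → ttirfesiez.
Rule 3 (pre-rhotic lowering): /i/ is a high vowel immediately before /r/, so it lowers to [e]. /ttirfesiez/ → tterfesiez.
Rule 4 (final i-epenthesis): the form ends in the consonant /z/, so [i] is inserted word-finally. /tterfesiez/ → tterfesiezi.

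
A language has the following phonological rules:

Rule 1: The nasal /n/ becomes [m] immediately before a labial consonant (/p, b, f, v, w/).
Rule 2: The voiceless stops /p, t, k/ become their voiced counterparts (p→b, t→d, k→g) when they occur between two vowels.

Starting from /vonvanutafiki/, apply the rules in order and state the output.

Rule 1 (nasal place assimilation): /n/ precedes the labial consonant /v/, so it assimilates in place to [m]. /vonvanutafiki/ → vomvanutafiki.
Rule 2 (intervocalic voicing): /t/ is a voiceless stop between vowels /u/ and /a/, so it voices to [d]. /k/ is a voiceless stop between vowels /i/ and /i/, so it voices to [g]. /vomvanutafiki/ → vomvanudafigi.

vomvanudafigi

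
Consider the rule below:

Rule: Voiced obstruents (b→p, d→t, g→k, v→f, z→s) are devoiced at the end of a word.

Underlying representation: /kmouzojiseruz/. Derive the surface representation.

kmouzojiserus

Scanning /kmouzojiseruz/: /z/ at position 5 is not in the conditioning environment; /z/ is a voiced obstruent in word-final position, so it devoices to [s].
Result: [kmouzojiserus].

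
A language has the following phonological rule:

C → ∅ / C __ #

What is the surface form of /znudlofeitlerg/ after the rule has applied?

/g/ is the second consonant of a word-final cluster /rg/, so it deletes.
The other instances of /z/, /n/, /d/, /l/, /f/, /t/, /r/ do not occur in the required environment and remain unchanged.
Surface form: [znudlofeitler].

znudlofeitler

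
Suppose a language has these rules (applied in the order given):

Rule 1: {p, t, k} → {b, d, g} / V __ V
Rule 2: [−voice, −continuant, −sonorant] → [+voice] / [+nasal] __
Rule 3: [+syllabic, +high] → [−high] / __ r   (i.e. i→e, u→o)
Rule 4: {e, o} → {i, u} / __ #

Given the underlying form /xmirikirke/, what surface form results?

xmerigerki

Rule 1 (intervocalic voicing): /k/ is a voiceless stop between vowels /i/ and /i/, so it voices to [g]. /xmirikirke/ → xmirigirke.
Rule 2 (post-nasal voicing): no segment meets the environment; /xmirigirke/ is unchanged.
Rule 3 (pre-rhotic lowering): /i/ is a high vowel immediately before /r/, so it lowers to [e]. /i/ is a high vowel immediately before /r/, so it lowers to [e]. /xmirigirke/ → xmerigerke.
Rule 4 (final vowel raising): /e/ is a mid vowel in word-final position, so it raises to [i]. /xmerigerke/ → xmerigerki.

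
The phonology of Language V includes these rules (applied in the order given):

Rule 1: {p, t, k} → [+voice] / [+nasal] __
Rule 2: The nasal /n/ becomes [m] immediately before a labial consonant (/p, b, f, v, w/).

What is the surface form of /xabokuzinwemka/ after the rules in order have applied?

xabokuzimwemga

Rule 1 (post-nasal voicing): /k/ is a voiceless stop immediately after the nasal /m/, so it voices to [g]. /xabokuzinwemka/ → xabokuzinwemga.
Rule 2 (nasal place assimilation): /n/ precedes the labial consonant /w/, so it assimilates in place to [m]. /xabokuzinwemga/ → xabokuzimwemga.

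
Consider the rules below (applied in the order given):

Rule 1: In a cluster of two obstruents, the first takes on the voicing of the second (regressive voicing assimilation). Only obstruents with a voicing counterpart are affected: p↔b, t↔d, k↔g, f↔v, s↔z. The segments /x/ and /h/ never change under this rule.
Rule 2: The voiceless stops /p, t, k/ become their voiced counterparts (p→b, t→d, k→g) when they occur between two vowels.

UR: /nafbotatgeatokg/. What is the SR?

navbodadgeadogg

Rule 1 (regressive voicing assimilation): /f/ precedes the voiced obstruent /b/, so it voices to [v] by assimilation. /t/ precedes the voiced obstruent /g/, so it voices to [d] by assimilation. /k/ precedes the voiced obstruent /g/, so it voices to [g] by assimilation. /nafbotatgeatokg/ → navbotadgeatogg.
Rule 2 (intervocalic voicing): /t/ is a voiceless stop between vowels /o/ and /a/, so it voices to [d]. /t/ is a voiceless stop between vowels /a/ and /o/, so it voices to [d]. /navbotadgeatogg/ → navbodadgeadogg.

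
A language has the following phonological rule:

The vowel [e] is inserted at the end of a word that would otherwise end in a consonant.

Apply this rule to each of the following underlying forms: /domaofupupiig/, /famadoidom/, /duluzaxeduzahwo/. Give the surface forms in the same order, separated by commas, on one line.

domaofupupiige, famadoidome, duluzaxeduzahwo

/domaofupupiig/: the form ends in the consonant /g/, so [e] is inserted word-finally. → [domaofupupiige].
/famadoidom/: the form ends in the consonant /m/, so [e] is inserted word-finally. → [famadoidome].
/duluzaxeduzahwo/: the rule's environment is not met; surfaces unchanged as [duluzaxeduzahwo].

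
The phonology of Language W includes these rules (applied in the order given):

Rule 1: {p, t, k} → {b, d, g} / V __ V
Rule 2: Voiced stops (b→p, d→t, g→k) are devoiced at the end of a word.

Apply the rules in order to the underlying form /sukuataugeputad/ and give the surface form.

suguadaugebudat

Rule 1 (intervocalic voicing): /k/ is a voiceless stop between vowels /u/ and /u/, so it voices to [g]. /t/ is a voiceless stop between vowels /a/ and /a/, so it voices to [d]. /p/ is a voiceless stop between vowels /e/ and /u/, so it voices to [b]. /t/ is a voiceless stop between vowels /u/ and /a/, so it voices to [d]. /sukuataugeputad/ → suguadaugebudad.
Rule 2 (final devoicing): /d/ is a voiced stop in word-final position, so it devoices to [t]. /suguadaugebudad/ → suguadaugebudat.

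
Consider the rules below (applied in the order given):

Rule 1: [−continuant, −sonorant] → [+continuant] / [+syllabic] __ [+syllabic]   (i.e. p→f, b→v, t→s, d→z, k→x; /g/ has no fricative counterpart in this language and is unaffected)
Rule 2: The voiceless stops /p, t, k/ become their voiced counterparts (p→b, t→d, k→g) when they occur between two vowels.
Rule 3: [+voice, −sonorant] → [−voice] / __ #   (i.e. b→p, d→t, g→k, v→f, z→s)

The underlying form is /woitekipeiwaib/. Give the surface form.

Rule 1 (intervocalic spirantization): /t/ is a stop between vowels /i/ and /e/, so it spirantizes to the fricative [s]. /k/ is a stop between vowels /e/ and /i/, so it spirantizes to the fricative [x]. /p/ is a stop between vowels /i/ and /e/, so it spirantizes to the fricative [f]. /woitekipeiwaib/ → woisexifeiwaib.
Rule 2 (intervocalic voicing): no segment meets the environment; /woisexifeiwaib/ is unchanged.
Rule 3 (final devoicing): /b/ is a voiced obstruent in word-final position, so it devoices to [p]. /woisexifeiwaib/ → woisexifeiwaip.

woisexifeiwaip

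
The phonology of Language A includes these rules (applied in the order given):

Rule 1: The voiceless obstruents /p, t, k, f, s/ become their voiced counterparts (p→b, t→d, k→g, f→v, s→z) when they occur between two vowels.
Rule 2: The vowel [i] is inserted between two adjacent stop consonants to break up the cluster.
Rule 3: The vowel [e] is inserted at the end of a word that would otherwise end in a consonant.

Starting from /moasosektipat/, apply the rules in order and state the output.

Rule 1 (intervocalic voicing): /s/ is a voiceless obstruent between vowels /a/ and /o/, so it voices to [z]. /s/ is a voiceless obstruent between vowels /o/ and /e/, so it voices to [z]. /p/ is a voiceless obstruent between vowels /i/ and /a/, so it voices to [b]. /moasosektipat/ → moazozektibat.
Rule 2 (stop-cluster i-epenthesis): /k/ and /t/ form a stop–stop cluster, so [i] is inserted between them. /moazozektibat/ → moazozekitibat.
Rule 3 (final e-epenthesis): the form ends in the consonant /t/, so [e] is inserted word-finally. /moazozekitibat/ → moazozekitibate.

moazozekitibate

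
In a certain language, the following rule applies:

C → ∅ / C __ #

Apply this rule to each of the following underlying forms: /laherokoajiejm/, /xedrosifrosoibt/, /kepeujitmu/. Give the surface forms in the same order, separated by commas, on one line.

/laherokoajiejm/: /m/ is the second consonant of a word-final cluster /jm/, so it deletes. → [laherokoajiej].
/xedrosifrosoibt/: /t/ is the second consonant of a word-final cluster /bt/, so it deletes. → [xedrosifrosoib].
/kepeujitmu/: the rule's environment is not met; surfaces unchanged as [kepeujitmu].

laherokoajiej, xedrosifrosoib, kepeujitmu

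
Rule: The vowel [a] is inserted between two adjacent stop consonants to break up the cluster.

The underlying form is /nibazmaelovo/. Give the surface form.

No segment of /nibazmaelovo/ meets the structural description of the rule, so the form surfaces unchanged.

nibazmaelovo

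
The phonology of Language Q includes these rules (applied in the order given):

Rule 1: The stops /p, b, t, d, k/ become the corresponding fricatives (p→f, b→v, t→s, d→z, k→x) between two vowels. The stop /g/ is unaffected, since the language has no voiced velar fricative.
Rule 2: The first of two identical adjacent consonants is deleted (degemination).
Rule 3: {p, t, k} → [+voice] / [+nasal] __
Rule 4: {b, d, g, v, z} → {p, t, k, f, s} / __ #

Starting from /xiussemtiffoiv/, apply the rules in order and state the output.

xiusemdifoif

Rule 1 (intervocalic spirantization): no segment meets the environment; /xiussemtiffoiv/ is unchanged.
Rule 2 (degemination): /ss/ is a geminate; the first /s/ deletes. /ff/ is a geminate; the first /f/ deletes. /xiussemtiffoiv/ → xiusemtifoiv.
Rule 3 (post-nasal voicing): /t/ is a voiceless stop immediately after the nasal /m/, so it voices to [d]. /xiusemtifoiv/ → xiusemdifoiv.
Rule 4 (final devoicing): /v/ is a voiced obstruent in word-final position, so it devoices to [f]. /xiusemdifoiv/ → xiusemdifoif.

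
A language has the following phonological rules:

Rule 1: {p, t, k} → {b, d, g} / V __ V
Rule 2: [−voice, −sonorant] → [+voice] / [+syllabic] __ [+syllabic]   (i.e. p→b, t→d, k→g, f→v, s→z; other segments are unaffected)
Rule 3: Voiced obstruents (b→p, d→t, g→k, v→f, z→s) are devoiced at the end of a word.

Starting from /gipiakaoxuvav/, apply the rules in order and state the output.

gibiagaoxuvaf

Rule 1 (intervocalic voicing): /p/ is a voiceless stop between vowels /i/ and /i/, so it voices to [b]. /k/ is a voiceless stop between vowels /a/ and /a/, so it voices to [g]. /gipiakaoxuvav/ → gibiagaoxuvav.
Rule 2 (intervocalic voicing): no segment meets the environment; /gibiagaoxuvav/ is unchanged.
Rule 3 (final devoicing): /v/ is a voiced obstruent in word-final position, so it devoices to [f]. /gibiagaoxuvav/ → gibiagaoxuvaf.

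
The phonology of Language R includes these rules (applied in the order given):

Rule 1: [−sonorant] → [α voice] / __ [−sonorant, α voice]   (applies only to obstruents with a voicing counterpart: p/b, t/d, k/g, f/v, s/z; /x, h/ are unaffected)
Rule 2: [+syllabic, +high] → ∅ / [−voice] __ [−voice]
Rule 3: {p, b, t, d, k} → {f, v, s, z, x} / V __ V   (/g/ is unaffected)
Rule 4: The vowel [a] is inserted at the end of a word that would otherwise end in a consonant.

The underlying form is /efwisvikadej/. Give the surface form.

Rule 1 (regressive voicing assimilation): /s/ precedes the voiced obstruent /v/, so it voices to [z] by assimilation. /efwisvikadej/ → efwizvikadej.
Rule 2 (high vowel syncope): no segment meets the environment; /efwizvikadej/ is unchanged.
Rule 3 (intervocalic spirantization): /k/ is a stop between vowels /i/ and /a/, so it spirantizes to the fricative [x]. /d/ is a stop between vowels /a/ and /e/, so it spirantizes to the fricative [z]. /efwizvikadej/ → efwizvixazej.
Rule 4 (final a-epenthesis): the form ends in the consonant /j/, so [a] is inserted word-finally. /efwizvixazej/ → efwizvixazeja.

efwizvixazeja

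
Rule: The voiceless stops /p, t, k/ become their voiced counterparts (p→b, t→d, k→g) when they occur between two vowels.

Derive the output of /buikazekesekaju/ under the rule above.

/k/ is a voiceless stop between vowels /i/ and /a/, so it voices to [g].
/k/ is a voiceless stop between vowels /e/ and /e/, so it voices to [g].
/k/ is a voiceless stop between vowels /e/ and /a/, so it voices to [g].
Surface form: [buigazegesegaju].

buigazegesegaju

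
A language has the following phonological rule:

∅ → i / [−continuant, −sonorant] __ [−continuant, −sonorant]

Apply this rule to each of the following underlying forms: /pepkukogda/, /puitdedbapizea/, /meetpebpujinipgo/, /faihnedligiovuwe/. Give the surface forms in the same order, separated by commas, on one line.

/pepkukogda/: /p/ and /k/ form a stop–stop cluster, so [i] is inserted between them. /g/ and /d/ form a stop–stop cluster, so [i] is inserted between them. → [pepikukogida].
/puitdedbapizea/: /t/ and /d/ form a stop–stop cluster, so [i] is inserted between them. /d/ and /b/ form a stop–stop cluster, so [i] is inserted between them. → [puitidedibapizea].
/meetpebpujinipgo/: /t/ and /p/ form a stop–stop cluster, so [i] is inserted between them. /b/ and /p/ form a stop–stop cluster, so [i] is inserted between them. /p/ and /g/ form a stop–stop cluster, so [i] is inserted between them. → [meetipebipujinipigo].
/faihnedligiovuwe/: the rule's environment is not met; surfaces unchanged as [faihnedligiovuwe].

pepikukogida, puitidedibapizea, meetipebipujinipigo, faihnedligiovuwe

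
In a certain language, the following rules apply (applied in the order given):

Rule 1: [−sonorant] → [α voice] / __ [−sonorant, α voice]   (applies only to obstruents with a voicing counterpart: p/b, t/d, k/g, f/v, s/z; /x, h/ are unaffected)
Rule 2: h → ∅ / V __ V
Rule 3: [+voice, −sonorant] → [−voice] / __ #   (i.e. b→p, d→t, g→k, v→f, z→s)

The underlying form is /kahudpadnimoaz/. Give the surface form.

kautpadnimoas

Rule 1 (regressive voicing assimilation): /d/ precedes the voiceless obstruent /p/, so it devoices to [t] by assimilation. /kahudpadnimoaz/ → kahutpadnimoaz.
Rule 2 (intervocalic h-deletion): /h/ occurs between vowels /a/ and /u/, so it deletes. /kahutpadnimoaz/ → kautpadnimoaz.
Rule 3 (final devoicing): /z/ is a voiced obstruent in word-final position, so it devoices to [s]. /kautpadnimoaz/ → kautpadnimoas.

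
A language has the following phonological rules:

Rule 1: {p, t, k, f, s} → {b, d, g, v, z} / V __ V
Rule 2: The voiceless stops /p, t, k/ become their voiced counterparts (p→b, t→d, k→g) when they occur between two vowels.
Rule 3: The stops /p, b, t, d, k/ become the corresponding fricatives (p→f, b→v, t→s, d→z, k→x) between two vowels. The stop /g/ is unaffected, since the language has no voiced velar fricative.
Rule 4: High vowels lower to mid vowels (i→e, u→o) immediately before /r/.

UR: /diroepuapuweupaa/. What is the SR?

Rule 1 (intervocalic voicing): /p/ is a voiceless obstruent between vowels /e/ and /u/, so it voices to [b]. /p/ is a voiceless obstruent between vowels /a/ and /u/, so it voices to [b]. /p/ is a voiceless obstruent between vowels /u/ and /a/, so it voices to [b]. /diroepuapuweupaa/ → diroebuabuweubaa.
Rule 2 (intervocalic voicing): no segment meets the environment; /diroebuabuweubaa/ is unchanged.
Rule 3 (intervocalic spirantization): /b/ is a stop between vowels /e/ and /u/, so it spirantizes to the fricative [v]. /b/ is a stop between vowels /a/ and /u/, so it spirantizes to the fricative [v]. /b/ is a stop between vowels /u/ and /a/, so it spirantizes to the fricative [v]. /diroebuabuweubaa/ → diroevuavuweuvaa.
Rule 4 (pre-rhotic lowering): /i/ is a high vowel immediately before /r/, so it lowers to [e]. /diroevuavuweuvaa/ → deroevuavuweuvaa.

deroevuavuweuvaa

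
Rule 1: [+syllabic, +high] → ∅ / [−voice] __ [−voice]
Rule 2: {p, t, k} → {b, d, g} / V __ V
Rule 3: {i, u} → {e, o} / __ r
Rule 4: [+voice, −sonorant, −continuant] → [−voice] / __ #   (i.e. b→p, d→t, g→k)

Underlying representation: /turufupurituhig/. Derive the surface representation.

Rule 1 (high vowel syncope): /u/ is a high vowel flanked by voiceless consonants /f/ and /p/, so it deletes. /u/ is a high vowel flanked by voiceless consonants /t/ and /h/, so it deletes. /turufupurituhig/ → turufpurithig.
Rule 2 (intervocalic voicing): no segment meets the environment; /turufpurithig/ is unchanged.
Rule 3 (pre-rhotic lowering): /u/ is a high vowel immediately before /r/, so it lowers to [o]. /u/ is a high vowel immediately before /r/, so it lowers to [o]. /turufpurithig/ → torufporithig.
Rule 4 (final devoicing): /g/ is a voiced stop in word-final position, so it devoices to [k]. /torufporithig/ → torufporithik.

torufporithik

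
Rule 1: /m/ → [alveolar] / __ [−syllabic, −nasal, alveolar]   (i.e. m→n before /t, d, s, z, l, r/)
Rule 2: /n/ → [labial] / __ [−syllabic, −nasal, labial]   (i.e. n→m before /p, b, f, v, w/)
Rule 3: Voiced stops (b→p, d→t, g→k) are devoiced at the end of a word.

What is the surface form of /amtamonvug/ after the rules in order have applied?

Rule 1 (nasal place assimilation): /m/ precedes the alveolar consonant /t/, so it assimilates in place to [n]. /amtamonvug/ → antamonvug.
Rule 2 (nasal place assimilation): /n/ precedes the labial consonant /v/, so it assimilates in place to [m]. /antamonvug/ → antamomvug.
Rule 3 (final devoicing): /g/ is a voiced stop in word-final position, so it devoices to [k]. /antamomvug/ → antamomvuk.

antamomvuk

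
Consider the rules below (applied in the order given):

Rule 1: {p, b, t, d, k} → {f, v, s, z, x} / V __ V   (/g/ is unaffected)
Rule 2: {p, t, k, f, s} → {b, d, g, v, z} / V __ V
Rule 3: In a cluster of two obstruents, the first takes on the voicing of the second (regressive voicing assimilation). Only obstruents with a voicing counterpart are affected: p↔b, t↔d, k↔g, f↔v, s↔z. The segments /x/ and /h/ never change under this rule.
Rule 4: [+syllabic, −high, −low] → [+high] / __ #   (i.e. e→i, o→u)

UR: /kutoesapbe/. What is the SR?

kuzoezabbi

Rule 1 (intervocalic spirantization): /t/ is a stop between vowels /u/ and /o/, so it spirantizes to the fricative [s]. /kutoesapbe/ → kusoesapbe.
Rule 2 (intervocalic voicing): /s/ is a voiceless obstruent between vowels /u/ and /o/, so it voices to [z]. /s/ is a voiceless obstruent between vowels /e/ and /a/, so it voices to [z]. /kusoesapbe/ → kuzoezapbe.
Rule 3 (regressive voicing assimilation): /p/ precedes the voiced obstruent /b/, so it voices to [b] by assimilation. /kuzoezapbe/ → kuzoezabbe.
Rule 4 (final vowel raising): /e/ is a mid vowel in word-final position, so it raises to [i]. /kuzoezabbe/ → kuzoezabbi.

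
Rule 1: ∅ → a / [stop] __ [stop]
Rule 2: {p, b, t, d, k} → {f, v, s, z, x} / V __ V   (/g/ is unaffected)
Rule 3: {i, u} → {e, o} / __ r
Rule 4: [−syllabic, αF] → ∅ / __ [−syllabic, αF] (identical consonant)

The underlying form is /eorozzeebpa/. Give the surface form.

Rule 1 (stop-cluster a-epenthesis): /b/ and /p/ form a stop–stop cluster, so [a] is inserted between them. /eorozzeebpa/ → eorozzeebapa.
Rule 2 (intervocalic spirantization): /b/ is a stop between vowels /e/ and /a/, so it spirantizes to the fricative [v]. /p/ is a stop between vowels /a/ and /a/, so it spirantizes to the fricative [f]. /eorozzeebapa/ → eorozzeevafa.
Rule 3 (pre-rhotic lowering): no segment meets the environment; /eorozzeevafa/ is unchanged.
Rule 4 (degemination): /zz/ is a geminate; the first /z/ deletes. /eorozzeevafa/ → eorozeevafa.

eorozeevafa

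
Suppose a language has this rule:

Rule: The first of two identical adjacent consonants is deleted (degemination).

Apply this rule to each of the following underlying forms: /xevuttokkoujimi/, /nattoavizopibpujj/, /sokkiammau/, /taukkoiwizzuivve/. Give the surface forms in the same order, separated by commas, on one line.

xevutokoujimi, natoavizopibpuj, sokiamau, taukoiwizuive

/xevuttokkoujimi/: /tt/ is a geminate; the first /t/ deletes. /kk/ is a geminate; the first /k/ deletes. → [xevutokoujimi].
/nattoavizopibpujj/: /tt/ is a geminate; the first /t/ deletes. /jj/ is a geminate; the first /j/ deletes. → [natoavizopibpuj].
/sokkiammau/: /kk/ is a geminate; the first /k/ deletes. /mm/ is a geminate; the first /m/ deletes. → [sokiamau].
/taukkoiwizzuivve/: /kk/ is a geminate; the first /k/ deletes. /zz/ is a geminate; the first /z/ deletes. /vv/ is a geminate; the first /v/ deletes. → [taukoiwizuive].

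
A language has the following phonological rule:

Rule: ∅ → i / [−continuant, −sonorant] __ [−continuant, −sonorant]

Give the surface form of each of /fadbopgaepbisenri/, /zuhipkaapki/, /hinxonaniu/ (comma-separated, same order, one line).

/fadbopgaepbisenri/: /d/ and /b/ form a stop–stop cluster, so [i] is inserted between them. /p/ and /g/ form a stop–stop cluster, so [i] is inserted between them. /p/ and /b/ form a stop–stop cluster, so [i] is inserted between them. → [fadibopigaepibisenri].
/zuhipkaapki/: /p/ and /k/ form a stop–stop cluster, so [i] is inserted between them. /p/ and /k/ form a stop–stop cluster, so [i] is inserted between them. → [zuhipikaapiki].
/hinxonaniu/: the rule's environment is not met; surfaces unchanged as [hinxonaniu].

fadibopigaepibisenri, zuhipikaapiki, hinxonaniu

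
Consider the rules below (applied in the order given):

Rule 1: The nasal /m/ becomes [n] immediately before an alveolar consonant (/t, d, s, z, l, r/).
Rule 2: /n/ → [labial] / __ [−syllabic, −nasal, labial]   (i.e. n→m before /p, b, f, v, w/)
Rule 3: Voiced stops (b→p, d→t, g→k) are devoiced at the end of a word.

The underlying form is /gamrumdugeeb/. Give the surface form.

ganrundugeep

Rule 1 (nasal place assimilation): /m/ precedes the alveolar consonant /r/, so it assimilates in place to [n]. /m/ precedes the alveolar consonant /d/, so it assimilates in place to [n]. /gamrumdugeeb/ → ganrundugeeb.
Rule 2 (nasal place assimilation): no segment meets the environment; /ganrundugeeb/ is unchanged.
Rule 3 (final devoicing): /b/ is a voiced stop in word-final position, so it devoices to [p]. /ganrundugeeb/ → ganrundugeep.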